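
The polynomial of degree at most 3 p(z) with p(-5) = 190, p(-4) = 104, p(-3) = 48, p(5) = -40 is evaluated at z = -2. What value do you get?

L_0(-2) = (2)·(1)·(-7)/[(-1)·(-2)·(-10)] = 7/10
L_1(-2) = (3)·(1)·(-7)/[(1)·(-1)·(-9)] = -7/3
L_2(-2) = (3)·(2)·(-7)/[(2)·(1)·(-8)] = 21/8
L_3(-2) = (3)·(2)·(1)/[(10)·(9)·(8)] = 1/120
Sum: 190·(7/10) + 104·(-7/3) + 48·(21/8) + (-40)·(1/120) = 16

16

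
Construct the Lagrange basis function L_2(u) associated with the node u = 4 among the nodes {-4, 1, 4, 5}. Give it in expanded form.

L_2(u) = (u + 4)(u - 1)(u - 5) / [(8)·(3)·(-1)]
       = (u^3 - 2u^2 - 19u + 20) / (-24)

L_2(u) = -(1/24)u^3 + (1/12)u^2 + (19/24)u - 5/6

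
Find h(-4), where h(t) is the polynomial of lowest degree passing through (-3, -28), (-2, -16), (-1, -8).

-44

Evaluate each Lagrange basis at t = -4:
L_0(-4) = (-2)·(-3)/[(-1)·(-2)] = 3
L_1(-4) = (-1)·(-3)/[(1)·(-1)] = -3
L_2(-4) = (-1)·(-2)/[(2)·(1)] = 1
Sum: (-28)·(3) + (-16)·(-3) + (-8)·(1) = -44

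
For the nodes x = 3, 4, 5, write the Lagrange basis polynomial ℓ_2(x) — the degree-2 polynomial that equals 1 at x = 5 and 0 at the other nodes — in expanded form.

ℓ_2(x) = (x - 3)(x - 4) / [(2)·(1)]
       = (x^2 - 7x + 12) / (2)

ℓ_2(x) = (1/2)x^2 - (7/2)x + 6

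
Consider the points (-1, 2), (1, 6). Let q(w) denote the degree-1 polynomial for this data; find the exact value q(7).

Evaluate each Lagrange basis at w = 7:
L_0(7) = (6)/[(-2)] = -3
L_1(7) = (8)/[(2)] = 4
Sum: 2·(-3) + 6·(4) = 18

18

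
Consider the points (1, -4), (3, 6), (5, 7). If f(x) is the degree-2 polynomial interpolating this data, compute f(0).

-99/8

Evaluate each Lagrange basis at x = 0:
L_0(0) = (-3)·(-5)/[(-2)·(-4)] = 15/8
L_1(0) = (-1)·(-5)/[(2)·(-2)] = -5/4
L_2(0) = (-1)·(-3)/[(4)·(2)] = 3/8
Sum: (-4)·(15/8) + 6·(-5/4) + 7·(3/8) = -99/8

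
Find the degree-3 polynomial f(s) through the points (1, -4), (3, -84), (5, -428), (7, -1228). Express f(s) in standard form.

L_0(s) = (s - 3)(s - 5)(s - 7) / [-48] = -(1/48)s^3 + (5/16)s^2 - (71/48)s + 35/16
L_1(s) = (s - 1)(s - 5)(s - 7) / [16] = (1/16)s^3 - (13/16)s^2 + (47/16)s - 35/16
L_2(s) = (s - 1)(s - 3)(s - 7) / [-16] = -(1/16)s^3 + (11/16)s^2 - (31/16)s + 21/16
L_3(s) = (s - 1)(s - 3)(s - 5) / [48] = (1/48)s^3 - (3/16)s^2 + (23/48)s - 5/16
f(s) = (-4)·L_0 + (-84)·L_1 + (-428)·L_2 + (-1228)·L_3
  (-4)·L_0(s) = (1/12)s^3 - (5/4)s^2 + (71/12)s - 35/4
  (-84)·L_1(s) = -(21/4)s^3 + (273/4)s^2 - (987/4)s + 735/4
  (-428)·L_2(s) = (107/4)s^3 - (1177/4)s^2 + (3317/4)s - 2247/4
  (-1228)·L_3(s) = -(307/12)s^3 + (921/4)s^2 - (7061/12)s + 1535/4
Adding term by term: -4s^3 + 3s^2 - 3

f(s) = -4s^3 + 3s^2 - 3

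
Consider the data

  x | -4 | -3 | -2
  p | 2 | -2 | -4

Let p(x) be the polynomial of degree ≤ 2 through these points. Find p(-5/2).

-13/4

Evaluate each Lagrange basis at x = -5/2:
L_0(-5/2) = (1/2)·(-1/2)/[(-1)·(-2)] = -1/8
L_1(-5/2) = (3/2)·(-1/2)/[(1)·(-1)] = 3/4
L_2(-5/2) = (3/2)·(1/2)/[(2)·(1)] = 3/8
Sum: 2·(-1/8) + (-2)·(3/4) + (-4)·(3/8) = -13/4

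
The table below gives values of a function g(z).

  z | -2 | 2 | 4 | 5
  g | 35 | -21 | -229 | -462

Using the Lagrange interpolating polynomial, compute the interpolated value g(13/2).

L_0(13/2) = (9/2)·(5/2)·(3/2)/[(-4)·(-6)·(-7)] = -45/448
L_1(13/2) = (17/2)·(5/2)·(3/2)/[(4)·(-2)·(-3)] = 85/64
L_2(13/2) = (17/2)·(9/2)·(3/2)/[(6)·(2)·(-1)] = -153/32
L_3(13/2) = (17/2)·(9/2)·(5/2)/[(7)·(3)·(1)] = 255/56
Sum: 35·(-45/448) + (-21)·(85/64) + (-229)·(-153/32) + (-462)·(255/56) = -4161/4

-4161/4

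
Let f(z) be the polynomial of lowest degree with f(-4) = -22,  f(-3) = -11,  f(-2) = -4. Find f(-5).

-37

L_0(-5) = (-2)·(-3)/[(-1)·(-2)] = 3
L_1(-5) = (-1)·(-3)/[(1)·(-1)] = -3
L_2(-5) = (-1)·(-2)/[(2)·(1)] = 1
Sum: (-22)·(3) + (-11)·(-3) + (-4)·(1) = -37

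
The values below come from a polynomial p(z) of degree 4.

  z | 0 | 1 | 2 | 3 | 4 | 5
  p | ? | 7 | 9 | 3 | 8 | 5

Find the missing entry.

The 5 known values determine p uniquely (degree ≤ 4).
Evaluate each Lagrange basis at z = 0:
L_0(0) = (-2)·(-3)·(-4)·(-5)/[(-1)·(-2)·(-3)·(-4)] = 5
L_1(0) = (-1)·(-3)·(-4)·(-5)/[(1)·(-1)·(-2)·(-3)] = -10
L_2(0) = (-1)·(-2)·(-4)·(-5)/[(2)·(1)·(-1)·(-2)] = 10
L_3(0) = (-1)·(-2)·(-3)·(-5)/[(3)·(2)·(1)·(-1)] = -5
L_4(0) = (-1)·(-2)·(-3)·(-4)/[(4)·(3)·(2)·(1)] = 1
Sum: 7·(5) + 9·(-10) + 3·(10) + 8·(-5) + 5·(1) = -60

-60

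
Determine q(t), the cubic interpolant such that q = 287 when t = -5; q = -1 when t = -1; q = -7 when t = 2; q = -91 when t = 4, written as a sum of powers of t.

q(t) = -2t^3 + 2t^2 + 2t - 3

L_0(t) = (t + 1)(t - 2)(t - 4) / [-252] = -(1/252)t^3 + (5/252)t^2 - (1/126)t - 2/63
L_1(t) = (t + 5)(t - 2)(t - 4) / [60] = (1/60)t^3 - (1/60)t^2 - (11/30)t + 2/3
L_2(t) = (t + 5)(t + 1)(t - 4) / [-42] = -(1/42)t^3 - (1/21)t^2 + (19/42)t + 10/21
L_3(t) = (t + 5)(t + 1)(t - 2) / [90] = (1/90)t^3 + (2/45)t^2 - (7/90)t - 1/9
q(t) = 287·L_0 + (-1)·L_1 + (-7)·L_2 + (-91)·L_3
  287·L_0(t) = -(41/36)t^3 + (205/36)t^2 - (41/18)t - 82/9
  (-1)·L_1(t) = -(1/60)t^3 + (1/60)t^2 + (11/30)t - 2/3
  (-7)·L_2(t) = (1/6)t^3 + (1/3)t^2 - (19/6)t - 10/3
  (-91)·L_3(t) = -(91/90)t^3 - (182/45)t^2 + (637/90)t + 91/9
Adding term by term: -2t^3 + 2t^2 + 2t - 3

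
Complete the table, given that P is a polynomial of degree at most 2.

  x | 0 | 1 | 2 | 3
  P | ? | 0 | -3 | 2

11

The 3 known values determine P uniquely (degree ≤ 2).
Evaluate each Lagrange basis at x = 0:
L_0(0) = (-2)·(-3)/[(-1)·(-2)] = 3
L_1(0) = (-1)·(-3)/[(1)·(-1)] = -3
L_2(0) = (-1)·(-2)/[(2)·(1)] = 1
Sum: 0 + (-3)·(-3) + 2·(1) = 11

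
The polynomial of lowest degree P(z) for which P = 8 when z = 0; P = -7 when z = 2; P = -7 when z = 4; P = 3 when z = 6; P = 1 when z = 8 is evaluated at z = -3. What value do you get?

3549/128

Evaluate each Lagrange basis at z = -3:
L_0(-3) = (-5)·(-7)·(-9)·(-11)/[(-2)·(-4)·(-6)·(-8)] = 1155/128
L_1(-3) = (-3)·(-7)·(-9)·(-11)/[(2)·(-2)·(-4)·(-6)] = -693/32
L_2(-3) = (-3)·(-5)·(-9)·(-11)/[(4)·(2)·(-2)·(-4)] = 1485/64
L_3(-3) = (-3)·(-5)·(-7)·(-11)/[(6)·(4)·(2)·(-2)] = -385/32
L_4(-3) = (-3)·(-5)·(-7)·(-9)/[(8)·(6)·(4)·(2)] = 315/128
Sum: 8·(1155/128) + (-7)·(-693/32) + (-7)·(1485/64) + 3·(-385/32) + 1·(315/128) = 3549/128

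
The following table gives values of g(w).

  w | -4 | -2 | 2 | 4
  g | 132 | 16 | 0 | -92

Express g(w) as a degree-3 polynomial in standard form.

g(w) = -2w^3 + w^2 + 4w + 4

Newton's divided differences:
g[-4,-2] = (16 - 132) / (-2 - (-4)) = -58
g[-2,2] = (0 - 16) / (2 - (-2)) = -4
g[2,4] = (-92 - 0) / (4 - 2) = -46
g[-4,-2,2] = (-4 - (-58)) / (2 - (-4)) = 9
g[-2,2,4] = (-46 - (-4)) / (4 - (-2)) = -7
g[-4,-2,2,4] = (-7 - 9) / (4 - (-4)) = -2
g(w) = 132 + (-58)·(w + 4) + 9·(w + 4)(w + 2) + (-2)·(w + 4)(w + 2)(w - 2)
Expanding: g(w) = -2w^3 + w^2 + 4w + 4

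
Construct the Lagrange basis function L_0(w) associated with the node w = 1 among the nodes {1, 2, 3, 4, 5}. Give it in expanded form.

L_0(w) = (1/24)w^4 - (7/12)w^3 + (71/24)w^2 - (77/12)w + 5

L_0(w) = (w - 2)(w - 3)(w - 4)(w - 5) / [(-1)·(-2)·(-3)·(-4)]
       = (w^4 - 14w^3 + 71w^2 - 154w + 120) / (24)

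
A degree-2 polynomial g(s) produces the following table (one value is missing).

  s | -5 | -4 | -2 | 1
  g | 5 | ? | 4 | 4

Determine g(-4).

41/9

The 3 known values determine g uniquely (degree ≤ 2).
Evaluate each Lagrange basis at s = -4:
L_0(-4) = (-2)·(-5)/[(-3)·(-6)] = 5/9
L_1(-4) = (1)·(-5)/[(3)·(-3)] = 5/9
L_2(-4) = (1)·(-2)/[(6)·(3)] = -1/9
Sum: 5·(5/9) + 4·(5/9) + 4·(-1/9) = 41/9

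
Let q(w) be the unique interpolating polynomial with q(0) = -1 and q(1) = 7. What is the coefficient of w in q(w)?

8

Build the Lagrange basis polynomials:
L_0(w) = (w - 1) / [-1] = -w + 1
L_1(w) = w / [1] = w
q(w) = (-1)·L_0 + 7·L_1
Only the coefficient of w is needed; take it from each L_i and combine:
(-1)·(-1) + 7·(1) = 8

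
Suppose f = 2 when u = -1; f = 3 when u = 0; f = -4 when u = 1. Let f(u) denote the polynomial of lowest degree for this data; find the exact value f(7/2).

-113/2

Evaluate each Lagrange basis at u = 7/2:
L_0(7/2) = (7/2)·(5/2)/[(-1)·(-2)] = 35/8
L_1(7/2) = (9/2)·(5/2)/[(1)·(-1)] = -45/4
L_2(7/2) = (9/2)·(7/2)/[(2)·(1)] = 63/8
Sum: 2·(35/8) + 3·(-45/4) + (-4)·(63/8) = -113/2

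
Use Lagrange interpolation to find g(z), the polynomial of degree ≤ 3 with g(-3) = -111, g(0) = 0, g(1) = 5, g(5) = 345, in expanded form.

g(z) = 3z^3 - 2z^2 + 4z

Build the Lagrange basis polynomials:
L_0(z) = z(z - 1)(z - 5) / [-96] = -(1/96)z^3 + (1/16)z^2 - (5/96)z
L_1(z) = (z + 3)(z - 1)(z - 5) / [15] = (1/15)z^3 - (1/5)z^2 - (13/15)z + 1
L_2(z) = (z + 3)z(z - 5) / [-16] = -(1/16)z^3 + (1/8)z^2 + (15/16)z
L_3(z) = (z + 3)z(z - 1) / [160] = (1/160)z^3 + (1/80)z^2 - (3/160)z
g(z) = (-111)·L_0 + 0·L_1 + 5·L_2 + 345·L_3
  (-111)·L_0(z) = (37/32)z^3 - (111/16)z^2 + (185/32)z
  0·L_1(z) = 0
  5·L_2(z) = -(5/16)z^3 + (5/8)z^2 + (75/16)z
  345·L_3(z) = (69/32)z^3 + (69/16)z^2 - (207/32)z
Adding term by term: 3z^3 - 2z^2 + 4z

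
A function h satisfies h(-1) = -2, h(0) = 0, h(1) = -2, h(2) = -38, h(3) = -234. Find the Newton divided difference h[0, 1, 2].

-17

h[0,1] = (-2 - 0) / (1 - 0) = -2
h[1,2] = (-38 - (-2)) / (2 - 1) = -36
h[0,1,2] = (-36 - (-2)) / (2 - 0) = -17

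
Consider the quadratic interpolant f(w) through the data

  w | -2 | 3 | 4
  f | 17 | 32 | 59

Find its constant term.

Build the Lagrange basis polynomials:
L_0(w) = (w - 3)(w - 4) / [30] = (1/30)w^2 - (7/30)w + 2/5
L_1(w) = (w + 2)(w - 4) / [-5] = -(1/5)w^2 + (2/5)w + 8/5
L_2(w) = (w + 2)(w - 3) / [6] = (1/6)w^2 - (1/6)w - 1
f(w) = 17·L_0 + 32·L_1 + 59·L_2
Only the constant term is needed; take it from each L_i and combine:
17·(2/5) + 32·(8/5) + 59·(-1) = -1

-1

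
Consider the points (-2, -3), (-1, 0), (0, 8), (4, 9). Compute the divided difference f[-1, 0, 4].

-31/20

f[-1,0] = (8 - 0) / (0 - (-1)) = 8
f[0,4] = (9 - 8) / (4 - 0) = 1/4
f[-1,0,4] = (1/4 - 8) / (4 - (-1)) = -31/20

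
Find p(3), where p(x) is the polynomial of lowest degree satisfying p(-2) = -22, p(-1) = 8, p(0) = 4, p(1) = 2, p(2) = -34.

Evaluate each Lagrange basis at x = 3:
L_0(3) = (4)·(3)·(2)·(1)/[(-1)·(-2)·(-3)·(-4)] = 1
L_1(3) = (5)·(3)·(2)·(1)/[(1)·(-1)·(-2)·(-3)] = -5
L_2(3) = (5)·(4)·(2)·(1)/[(2)·(1)·(-1)·(-2)] = 10
L_3(3) = (5)·(4)·(3)·(1)/[(3)·(2)·(1)·(-1)] = -10
L_4(3) = (5)·(4)·(3)·(2)/[(4)·(3)·(2)·(1)] = 5
Sum: (-22)·(1) + 8·(-5) + 4·(10) + 2·(-10) + (-34)·(5) = -212

-212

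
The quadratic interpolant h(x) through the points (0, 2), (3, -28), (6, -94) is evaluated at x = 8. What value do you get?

Evaluate each Lagrange basis at x = 8:
L_0(8) = (5)·(2)/[(-3)·(-6)] = 5/9
L_1(8) = (8)·(2)/[(3)·(-3)] = -16/9
L_2(8) = (8)·(5)/[(6)·(3)] = 20/9
Sum: 2·(5/9) + (-28)·(-16/9) + (-94)·(20/9) = -158

-158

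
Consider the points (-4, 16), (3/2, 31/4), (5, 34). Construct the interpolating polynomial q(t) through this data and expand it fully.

q(t) = t^2 + t + 4

Build the Lagrange basis polynomials:
L_0(t) = (t - 3/2)(t - 5) / [99/2] = (2/99)t^2 - (13/99)t + 5/33
L_1(t) = (t + 4)(t - 5) / [-77/4] = -(4/77)t^2 + (4/77)t + 80/77
L_2(t) = (t + 4)(t - 3/2) / [63/2] = (2/63)t^2 + (5/63)t - 4/21
q(t) = 16·L_0 + (31/4)·L_1 + 34·L_2
  16·L_0(t) = (32/99)t^2 - (208/99)t + 80/33
  (31/4)·L_1(t) = -(31/77)t^2 + (31/77)t + 620/77
  34·L_2(t) = (68/63)t^2 + (170/63)t - 136/21
Adding term by term: t^2 + t + 4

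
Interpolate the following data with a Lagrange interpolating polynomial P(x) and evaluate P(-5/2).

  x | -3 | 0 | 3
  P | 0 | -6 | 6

Evaluate each Lagrange basis at x = -5/2:
L_0(-5/2) = (-5/2)·(-11/2)/[(-3)·(-6)] = 55/72
L_1(-5/2) = (1/2)·(-11/2)/[(3)·(-3)] = 11/36
L_2(-5/2) = (1/2)·(-5/2)/[(6)·(3)] = -5/72
Sum: 0 + (-6)·(11/36) + 6·(-5/72) = -9/4

-9/4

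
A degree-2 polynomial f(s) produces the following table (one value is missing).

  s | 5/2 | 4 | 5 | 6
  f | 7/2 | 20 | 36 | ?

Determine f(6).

The 3 known values determine f uniquely (degree ≤ 2).
Evaluate each Lagrange basis at s = 6:
L_0(6) = (2)·(1)/[(-3/2)·(-5/2)] = 8/15
L_1(6) = (7/2)·(1)/[(3/2)·(-1)] = -7/3
L_2(6) = (7/2)·(2)/[(5/2)·(1)] = 14/5
Sum: 7/2·(8/15) + 20·(-7/3) + 36·(14/5) = 56

56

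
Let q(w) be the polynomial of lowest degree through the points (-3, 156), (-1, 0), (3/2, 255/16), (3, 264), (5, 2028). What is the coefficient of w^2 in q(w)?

Build the Lagrange basis polynomials:
L_0(w) = (w + 1)(w - 3/2)(w - 3)(w - 5) / [432] = (1/432)w^4 - (17/864)w^3 + (35/864)w^2 + (1/96)w - 5/96
L_1(w) = (w + 3)(w - 3/2)(w - 3)(w - 5) / [-120] = -(1/120)w^4 + (13/240)w^3 + (1/80)w^2 - (39/80)w + 9/16
L_2(w) = (w + 3)(w + 1)(w - 3)(w - 5) / [945/16] = (16/945)w^4 - (64/945)w^3 - (32/135)w^2 + (64/105)w + 16/21
L_3(w) = (w + 3)(w + 1)(w - 3/2)(w - 5) / [-72] = -(1/72)w^4 + (5/144)w^3 + (31/144)w^2 - (7/48)w - 5/16
L_4(w) = (w + 3)(w + 1)(w - 3/2)(w - 3) / [336] = (1/336)w^4 - (1/672)w^3 - (1/32)w^2 + (3/224)w + 9/224
q(w) = 156·L_0 + 0·L_1 + (255/16)·L_2 + 264·L_3 + 2028·L_4
Only the coefficient of w^2 is needed; take it from each L_i and combine:
156·(35/864) + 0·(1/80) + (255/16)·(-32/135) + 264·(31/144) + 2028·(-1/32) = -4

-4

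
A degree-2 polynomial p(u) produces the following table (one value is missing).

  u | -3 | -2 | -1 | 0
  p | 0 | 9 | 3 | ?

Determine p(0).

-18

The 3 known values determine p uniquely (degree ≤ 2).
L_0(0) = (2)·(1)/[(-1)·(-2)] = 1
L_1(0) = (3)·(1)/[(1)·(-1)] = -3
L_2(0) = (3)·(2)/[(2)·(1)] = 3
Sum: 0 + 9·(-3) + 3·(3) = -18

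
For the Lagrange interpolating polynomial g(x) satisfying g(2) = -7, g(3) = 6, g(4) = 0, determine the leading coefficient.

-19/2

The leading coefficient equals the top divided difference g[2,3,4].
g[2,3] = (6 - (-7)) / (3 - 2) = 13
g[3,4] = (0 - 6) / (4 - 3) = -6
g[2,3,4] = (-6 - 13) / (4 - 2) = -19/2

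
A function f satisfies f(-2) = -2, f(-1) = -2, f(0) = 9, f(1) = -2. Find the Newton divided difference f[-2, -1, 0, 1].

f[-2,-1] = (-2 - (-2)) / (-1 - (-2)) = 0
f[-1,0] = (9 - (-2)) / (0 - (-1)) = 11
f[0,1] = (-2 - 9) / (1 - 0) = -11
f[-2,-1,0] = (11 - 0) / (0 - (-2)) = 11/2
f[-1,0,1] = (-11 - 11) / (1 - (-1)) = -11
f[-2,-1,0,1] = (-11 - 11/2) / (1 - (-2)) = -11/2

-11/2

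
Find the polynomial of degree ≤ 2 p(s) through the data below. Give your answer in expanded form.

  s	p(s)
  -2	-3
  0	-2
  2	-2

p(s) = -(1/8)s^2 + (1/4)s - 2

Build the Lagrange basis polynomials:
L_0(s) = s(s - 2) / [8] = (1/8)s^2 - (1/4)s
L_1(s) = (s + 2)(s - 2) / [-4] = -(1/4)s^2 + 1
L_2(s) = (s + 2)s / [8] = (1/8)s^2 + (1/4)s
p(s) = (-3)·L_0 + (-2)·L_1 + (-2)·L_2
  (-3)·L_0(s) = -(3/8)s^2 + (3/4)s
  (-2)·L_1(s) = (1/2)s^2 - 2
  (-2)·L_2(s) = -(1/4)s^2 - (1/2)s
Adding term by term: -(1/8)s^2 + (1/4)s - 2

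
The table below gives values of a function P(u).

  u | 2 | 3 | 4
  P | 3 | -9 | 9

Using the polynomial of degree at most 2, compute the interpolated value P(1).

45

Evaluate each Lagrange basis at u = 1:
L_0(1) = (-2)·(-3)/[(-1)·(-2)] = 3
L_1(1) = (-1)·(-3)/[(1)·(-1)] = -3
L_2(1) = (-1)·(-2)/[(2)·(1)] = 1
Sum: 3·(3) + (-9)·(-3) + 9·(1) = 45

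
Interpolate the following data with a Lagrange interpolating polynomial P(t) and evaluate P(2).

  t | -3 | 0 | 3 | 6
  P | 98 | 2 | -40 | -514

-2

L_0(2) = (2)·(-1)·(-4)/[(-3)·(-6)·(-9)] = -4/81
L_1(2) = (5)·(-1)·(-4)/[(3)·(-3)·(-6)] = 10/27
L_2(2) = (5)·(2)·(-4)/[(6)·(3)·(-3)] = 20/27
L_3(2) = (5)·(2)·(-1)/[(9)·(6)·(3)] = -5/81
Sum: 98·(-4/81) + 2·(10/27) + (-40)·(20/27) + (-514)·(-5/81) = -2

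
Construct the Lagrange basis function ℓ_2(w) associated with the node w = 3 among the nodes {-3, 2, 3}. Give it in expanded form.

ℓ_2(w) = (1/6)w^2 + (1/6)w - 1

ℓ_2(w) = (w + 3)(w - 2) / [(6)·(1)]
       = (w^2 + w - 6) / (6)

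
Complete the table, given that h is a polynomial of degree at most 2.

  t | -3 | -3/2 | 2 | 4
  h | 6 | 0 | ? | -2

-54/11

The 3 known values determine h uniquely (degree ≤ 2).
Evaluate each Lagrange basis at t = 2:
L_0(2) = (7/2)·(-2)/[(-3/2)·(-7)] = -2/3
L_1(2) = (5)·(-2)/[(3/2)·(-11/2)] = 40/33
L_2(2) = (5)·(7/2)/[(7)·(11/2)] = 5/11
Sum: 6·(-2/3) + 0 + (-2)·(5/11) = -54/11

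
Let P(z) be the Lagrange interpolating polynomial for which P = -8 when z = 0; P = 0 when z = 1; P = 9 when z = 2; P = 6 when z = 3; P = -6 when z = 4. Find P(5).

L_0(5) = (4)·(3)·(2)·(1)/[(-1)·(-2)·(-3)·(-4)] = 1
L_1(5) = (5)·(3)·(2)·(1)/[(1)·(-1)·(-2)·(-3)] = -5
L_2(5) = (5)·(4)·(2)·(1)/[(2)·(1)·(-1)·(-2)] = 10
L_3(5) = (5)·(4)·(3)·(1)/[(3)·(2)·(1)·(-1)] = -10
L_4(5) = (5)·(4)·(3)·(2)/[(4)·(3)·(2)·(1)] = 5
Sum: (-8)·(1) + 0 + 9·(10) + 6·(-10) + (-6)·(5) = -8

-8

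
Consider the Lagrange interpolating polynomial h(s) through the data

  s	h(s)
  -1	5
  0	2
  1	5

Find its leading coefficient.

The leading coefficient equals the top divided difference h[-1,0,1].
h[-1,0] = (2 - 5) / (0 - (-1)) = -3
h[0,1] = (5 - 2) / (1 - 0) = 3
h[-1,0,1] = (3 - (-3)) / (1 - (-1)) = 3

3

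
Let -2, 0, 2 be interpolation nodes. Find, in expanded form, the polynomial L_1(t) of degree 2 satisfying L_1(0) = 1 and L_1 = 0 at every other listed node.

L_1(t) = -(1/4)t^2 + 1

L_1(t) = (t + 2)(t - 2) / [(2)·(-2)]
       = (t^2 - 4) / (-4)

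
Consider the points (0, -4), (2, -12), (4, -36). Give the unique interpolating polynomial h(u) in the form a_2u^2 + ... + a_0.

h(u) = -2u^2 - 4

Newton's divided differences:
h[0,2] = (-12 - (-4)) / (2 - 0) = -4
h[2,4] = (-36 - (-12)) / (4 - 2) = -12
h[0,2,4] = (-12 - (-4)) / (4 - 0) = -2
h(u) = -4 + (-4)·u + (-2)·u(u - 2)
Expanding: h(u) = -2u^2 - 4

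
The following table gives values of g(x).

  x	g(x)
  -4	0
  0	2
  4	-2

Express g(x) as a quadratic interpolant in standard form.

g(x) = -(3/16)x^2 - (1/4)x + 2

L_0(x) = x(x - 4) / [32] = (1/32)x^2 - (1/8)x
L_1(x) = (x + 4)(x - 4) / [-16] = -(1/16)x^2 + 1
L_2(x) = (x + 4)x / [32] = (1/32)x^2 + (1/8)x
g(x) = 0·L_0 + 2·L_1 + (-2)·L_2
  0·L_0(x) = 0
  2·L_1(x) = -(1/8)x^2 + 2
  (-2)·L_2(x) = -(1/16)x^2 - (1/4)x
Adding term by term: -(3/16)x^2 - (1/4)x + 2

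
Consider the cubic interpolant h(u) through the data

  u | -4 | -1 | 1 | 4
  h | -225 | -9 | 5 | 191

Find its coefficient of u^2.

Build the Lagrange basis polynomials:
L_0(u) = (u + 1)(u - 1)(u - 4) / [-120] = -(1/120)u^3 + (1/30)u^2 + (1/120)u - 1/30
L_1(u) = (u + 4)(u - 1)(u - 4) / [30] = (1/30)u^3 - (1/30)u^2 - (8/15)u + 8/15
L_2(u) = (u + 4)(u + 1)(u - 4) / [-30] = -(1/30)u^3 - (1/30)u^2 + (8/15)u + 8/15
L_3(u) = (u + 4)(u + 1)(u - 1) / [120] = (1/120)u^3 + (1/30)u^2 - (1/120)u - 1/30
h(u) = (-225)·L_0 + (-9)·L_1 + 5·L_2 + 191·L_3
Only the coefficient of u^2 is needed; take it from each L_i and combine:
(-225)·(1/30) + (-9)·(-1/30) + 5·(-1/30) + 191·(1/30) = -1

-1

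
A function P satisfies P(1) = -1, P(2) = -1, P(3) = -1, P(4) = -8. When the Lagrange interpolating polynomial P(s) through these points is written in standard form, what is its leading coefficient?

-7/6

The leading coefficient equals the top divided difference P[1,2,3,4].
P[1,2] = (-1 - (-1)) / (2 - 1) = 0
P[2,3] = (-1 - (-1)) / (3 - 2) = 0
P[3,4] = (-8 - (-1)) / (4 - 3) = -7
P[1,2,3] = (0 - 0) / (3 - 1) = 0
P[2,3,4] = (-7 - 0) / (4 - 2) = -7/2
P[1,2,3,4] = (-7/2 - 0) / (4 - 1) = -7/6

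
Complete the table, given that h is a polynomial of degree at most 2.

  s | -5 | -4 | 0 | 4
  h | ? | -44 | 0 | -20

-65

The 3 known values determine h uniquely (degree ≤ 2).
Evaluate each Lagrange basis at s = -5:
L_0(-5) = (-5)·(-9)/[(-4)·(-8)] = 45/32
L_1(-5) = (-1)·(-9)/[(4)·(-4)] = -9/16
L_2(-5) = (-1)·(-5)/[(8)·(4)] = 5/32
Sum: (-44)·(45/32) + 0 + (-20)·(5/32) = -65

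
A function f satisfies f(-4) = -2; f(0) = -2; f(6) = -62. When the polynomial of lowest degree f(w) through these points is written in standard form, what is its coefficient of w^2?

The leading coefficient equals the top divided difference f[-4,0,6].
f[-4,0] = (-2 - (-2)) / (0 - (-4)) = 0
f[0,6] = (-62 - (-2)) / (6 - 0) = -10
f[-4,0,6] = (-10 - 0) / (6 - (-4)) = -1

-1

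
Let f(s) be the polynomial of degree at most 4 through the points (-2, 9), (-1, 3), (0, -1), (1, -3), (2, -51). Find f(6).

Evaluate each Lagrange basis at s = 6:
L_0(6) = (7)·(6)·(5)·(4)/[(-1)·(-2)·(-3)·(-4)] = 35
L_1(6) = (8)·(6)·(5)·(4)/[(1)·(-1)·(-2)·(-3)] = -160
L_2(6) = (8)·(7)·(5)·(4)/[(2)·(1)·(-1)·(-2)] = 280
L_3(6) = (8)·(7)·(6)·(4)/[(3)·(2)·(1)·(-1)] = -224
L_4(6) = (8)·(7)·(6)·(5)/[(4)·(3)·(2)·(1)] = 70
Sum: 9·(35) + 3·(-160) + (-1)·(280) + (-3)·(-224) + (-51)·(70) = -3343

-3343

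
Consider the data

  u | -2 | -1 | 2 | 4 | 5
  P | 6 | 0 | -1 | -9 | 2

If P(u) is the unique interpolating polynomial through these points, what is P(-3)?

284/9

Using Newton's divided-difference form:
P[-2,-1] = (0 - 6) / (-1 - (-2)) = -6
P[-1,2] = (-1 - 0) / (2 - (-1)) = -1/3
P[2,4] = (-9 - (-1)) / (4 - 2) = -4
P[4,5] = (2 - (-9)) / (5 - 4) = 11
P[-2,-1,2] = (-1/3 - (-6)) / (2 - (-2)) = 17/12
P[-1,2,4] = (-4 - (-1/3)) / (4 - (-1)) = -11/15
P[2,4,5] = (11 - (-4)) / (5 - 2) = 5
P[-2,-1,2,4] = (-11/15 - 17/12) / (4 - (-2)) = -43/120
P[-1,2,4,5] = (5 - (-11/15)) / (5 - (-1)) = 43/45
P[-2,-1,2,4,5] = (43/45 - (-43/120)) / (5 - (-2)) = 473/2520
P(-3) = 6 + (-6)·(-1) + (17/12)·(-1)·(-2) + (-43/120)·(-1)·(-2)·(-5) + (473/2520)·(-1)·(-2)·(-5)·(-7) = 284/9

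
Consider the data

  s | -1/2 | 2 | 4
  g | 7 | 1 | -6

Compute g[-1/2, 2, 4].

-11/45

g[-1/2,2] = (1 - 7) / (2 - (-1/2)) = -12/5
g[2,4] = (-6 - 1) / (4 - 2) = -7/2
g[-1/2,2,4] = (-7/2 - (-12/5)) / (4 - (-1/2)) = -11/45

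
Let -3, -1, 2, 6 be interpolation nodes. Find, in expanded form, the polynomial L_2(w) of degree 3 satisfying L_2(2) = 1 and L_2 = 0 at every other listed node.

L_2(w) = -(1/60)w^3 + (1/30)w^2 + (7/20)w + 3/10

L_2(w) = (w + 3)(w + 1)(w - 6) / [(5)·(3)·(-4)]
       = (w^3 - 2w^2 - 21w - 18) / (-60)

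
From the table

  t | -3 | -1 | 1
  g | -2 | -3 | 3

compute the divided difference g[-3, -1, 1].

g[-3,-1] = (-3 - (-2)) / (-1 - (-3)) = -1/2
g[-1,1] = (3 - (-3)) / (1 - (-1)) = 3
g[-3,-1,1] = (3 - (-1/2)) / (1 - (-3)) = 7/8

7/8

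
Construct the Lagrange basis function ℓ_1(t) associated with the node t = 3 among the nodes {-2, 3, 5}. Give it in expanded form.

ℓ_1(t) = (t + 2)(t - 5) / [(5)·(-2)]
       = (t^2 - 3t - 10) / (-10)

ℓ_1(t) = -(1/10)t^2 + (3/10)t + 1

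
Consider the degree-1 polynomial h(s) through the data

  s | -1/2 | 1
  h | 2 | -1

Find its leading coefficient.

The leading coefficient equals the top divided difference h[-1/2,1].
h[-1/2,1] = (-1 - 2) / (1 - (-1/2)) = -2

-2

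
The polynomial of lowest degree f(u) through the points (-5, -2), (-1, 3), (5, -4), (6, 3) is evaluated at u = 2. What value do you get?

Using Newton's divided-difference form:
f[-5,-1] = (3 - (-2)) / (-1 - (-5)) = 5/4
f[-1,5] = (-4 - 3) / (5 - (-1)) = -7/6
f[5,6] = (3 - (-4)) / (6 - 5) = 7
f[-5,-1,5] = (-7/6 - 5/4) / (5 - (-5)) = -29/120
f[-1,5,6] = (7 - (-7/6)) / (6 - (-1)) = 7/6
f[-5,-1,5,6] = (7/6 - (-29/120)) / (6 - (-5)) = 169/1320
f(2) = -2 + (5/4)·(7) + (-29/120)·(7)·(3) + (169/1320)·(7)·(3)·(-3) = -703/110

-703/110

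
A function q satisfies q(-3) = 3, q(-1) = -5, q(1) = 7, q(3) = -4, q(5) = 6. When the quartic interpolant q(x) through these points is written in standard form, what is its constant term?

413/128

L_0(x) = (x + 1)(x - 1)(x - 3)(x - 5) / [384] = (1/384)x^4 - (1/48)x^3 + (7/192)x^2 + (1/48)x - 5/128
L_1(x) = (x + 3)(x - 1)(x - 3)(x - 5) / [-96] = -(1/96)x^4 + (1/16)x^3 + (1/24)x^2 - (9/16)x + 15/32
L_2(x) = (x + 3)(x + 1)(x - 3)(x - 5) / [64] = (1/64)x^4 - (1/16)x^3 - (7/32)x^2 + (9/16)x + 45/64
L_3(x) = (x + 3)(x + 1)(x - 1)(x - 5) / [-96] = -(1/96)x^4 + (1/48)x^3 + (1/6)x^2 - (1/48)x - 5/32
L_4(x) = (x + 3)(x + 1)(x - 1)(x - 3) / [384] = (1/384)x^4 - (5/192)x^2 + 3/128
q(x) = 3·L_0 + (-5)·L_1 + 7·L_2 + (-4)·L_3 + 6·L_4
Only the constant term is needed; take it from each L_i and combine:
3·(-5/128) + (-5)·(15/32) + 7·(45/64) + (-4)·(-5/32) + 6·(3/128) = 413/128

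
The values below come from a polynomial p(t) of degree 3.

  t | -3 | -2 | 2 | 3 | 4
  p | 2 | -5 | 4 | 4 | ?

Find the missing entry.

-3/2

The 4 known values determine p uniquely (degree ≤ 3).
Evaluate each Lagrange basis at t = 4:
L_0(4) = (6)·(2)·(1)/[(-1)·(-5)·(-6)] = -2/5
L_1(4) = (7)·(2)·(1)/[(1)·(-4)·(-5)] = 7/10
L_2(4) = (7)·(6)·(1)/[(5)·(4)·(-1)] = -21/10
L_3(4) = (7)·(6)·(2)/[(6)·(5)·(1)] = 14/5
Sum: 2·(-2/5) + (-5)·(7/10) + 4·(-21/10) + 4·(14/5) = -3/2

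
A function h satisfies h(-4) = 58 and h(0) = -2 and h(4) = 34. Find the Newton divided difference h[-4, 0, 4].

h[-4,0] = (-2 - 58) / (0 - (-4)) = -15
h[0,4] = (34 - (-2)) / (4 - 0) = 9
h[-4,0,4] = (9 - (-15)) / (4 - (-4)) = 3

3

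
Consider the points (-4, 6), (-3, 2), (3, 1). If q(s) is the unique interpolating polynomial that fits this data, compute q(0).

Evaluate each Lagrange basis at s = 0:
L_0(0) = (3)·(-3)/[(-1)·(-7)] = -9/7
L_1(0) = (4)·(-3)/[(1)·(-6)] = 2
L_2(0) = (4)·(3)/[(7)·(6)] = 2/7
Sum: 6·(-9/7) + 2·(2) + 1·(2/7) = -24/7

-24/7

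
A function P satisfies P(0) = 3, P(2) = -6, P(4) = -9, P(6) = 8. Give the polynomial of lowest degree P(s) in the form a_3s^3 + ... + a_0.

P(s) = (7/24)s^3 - s^2 - (11/3)s + 3

Build the Lagrange basis polynomials:
L_0(s) = (s - 2)(s - 4)(s - 6) / [-48] = -(1/48)s^3 + (1/4)s^2 - (11/12)s + 1
L_1(s) = s(s - 4)(s - 6) / [16] = (1/16)s^3 - (5/8)s^2 + (3/2)s
L_2(s) = s(s - 2)(s - 6) / [-16] = -(1/16)s^3 + (1/2)s^2 - (3/4)s
L_3(s) = s(s - 2)(s - 4) / [48] = (1/48)s^3 - (1/8)s^2 + (1/6)s
P(s) = 3·L_0 + (-6)·L_1 + (-9)·L_2 + 8·L_3
  3·L_0(s) = -(1/16)s^3 + (3/4)s^2 - (11/4)s + 3
  (-6)·L_1(s) = -(3/8)s^3 + (15/4)s^2 - 9s
  (-9)·L_2(s) = (9/16)s^3 - (9/2)s^2 + (27/4)s
  8·L_3(s) = (1/6)s^3 - s^2 + (4/3)s
Adding term by term: (7/24)s^3 - s^2 - (11/3)s + 3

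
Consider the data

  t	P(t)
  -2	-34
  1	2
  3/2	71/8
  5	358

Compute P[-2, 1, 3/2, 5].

P[-2,1] = (2 - (-34)) / (1 - (-2)) = 12
P[1,3/2] = (71/8 - 2) / (3/2 - 1) = 55/4
P[3/2,5] = (358 - 71/8) / (5 - 3/2) = 399/4
P[-2,1,3/2] = (55/4 - 12) / (3/2 - (-2)) = 1/2
P[1,3/2,5] = (399/4 - 55/4) / (5 - 1) = 43/2
P[-2,1,3/2,5] = (43/2 - 1/2) / (5 - (-2)) = 3

3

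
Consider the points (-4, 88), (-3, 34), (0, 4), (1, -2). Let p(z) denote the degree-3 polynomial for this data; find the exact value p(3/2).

Using Newton's divided-difference form:
p[-4,-3] = (34 - 88) / (-3 - (-4)) = -54
p[-3,0] = (4 - 34) / (0 - (-3)) = -10
p[0,1] = (-2 - 4) / (1 - 0) = -6
p[-4,-3,0] = (-10 - (-54)) / (0 - (-4)) = 11
p[-3,0,1] = (-6 - (-10)) / (1 - (-3)) = 1
p[-4,-3,0,1] = (1 - 11) / (1 - (-4)) = -2
p(3/2) = 88 + (-54)·(11/2) + 11·(11/2)·(9/2) + (-2)·(11/2)·(9/2)·(3/2) = -11

-11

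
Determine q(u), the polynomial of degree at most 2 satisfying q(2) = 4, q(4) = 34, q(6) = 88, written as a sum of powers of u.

Build the Lagrange basis polynomials:
L_0(u) = (u - 4)(u - 6) / [8] = (1/8)u^2 - (5/4)u + 3
L_1(u) = (u - 2)(u - 6) / [-4] = -(1/4)u^2 + 2u - 3
L_2(u) = (u - 2)(u - 4) / [8] = (1/8)u^2 - (3/4)u + 1
q(u) = 4·L_0 + 34·L_1 + 88·L_2
  4·L_0(u) = (1/2)u^2 - 5u + 12
  34·L_1(u) = -(17/2)u^2 + 68u - 102
  88·L_2(u) = 11u^2 - 66u + 88
Adding term by term: 3u^2 - 3u - 2

q(u) = 3u^2 - 3u - 2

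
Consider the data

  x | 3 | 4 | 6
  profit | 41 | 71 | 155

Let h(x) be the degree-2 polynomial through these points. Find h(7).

209

Using Newton's divided-difference form:
h[3,4] = (71 - 41) / (4 - 3) = 30
h[4,6] = (155 - 71) / (6 - 4) = 42
h[3,4,6] = (42 - 30) / (6 - 3) = 4
h(7) = 41 + 30·(4) + 4·(4)·(3) = 209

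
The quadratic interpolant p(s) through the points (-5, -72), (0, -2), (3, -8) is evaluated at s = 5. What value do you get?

Evaluate each Lagrange basis at s = 5:
L_0(5) = (5)·(2)/[(-5)·(-8)] = 1/4
L_1(5) = (10)·(2)/[(5)·(-3)] = -4/3
L_2(5) = (10)·(5)/[(8)·(3)] = 25/12
Sum: (-72)·(1/4) + (-2)·(-4/3) + (-8)·(25/12) = -32

-32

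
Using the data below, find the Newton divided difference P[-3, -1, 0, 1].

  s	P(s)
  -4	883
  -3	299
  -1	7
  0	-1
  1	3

-10

P[-3,-1] = (7 - 299) / (-1 - (-3)) = -146
P[-1,0] = (-1 - 7) / (0 - (-1)) = -8
P[0,1] = (3 - (-1)) / (1 - 0) = 4
P[-3,-1,0] = (-8 - (-146)) / (0 - (-3)) = 46
P[-1,0,1] = (4 - (-8)) / (1 - (-1)) = 6
P[-3,-1,0,1] = (6 - 46) / (1 - (-3)) = -10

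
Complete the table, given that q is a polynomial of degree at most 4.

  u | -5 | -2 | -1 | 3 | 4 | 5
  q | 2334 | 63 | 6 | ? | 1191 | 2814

398

The 5 known values determine q uniquely (degree ≤ 4).
Evaluate each Lagrange basis at u = 3:
L_0(3) = (5)·(4)·(-1)·(-2)/[(-3)·(-4)·(-9)·(-10)] = 1/27
L_1(3) = (8)·(4)·(-1)·(-2)/[(3)·(-1)·(-6)·(-7)] = -32/63
L_2(3) = (8)·(5)·(-1)·(-2)/[(4)·(1)·(-5)·(-6)] = 2/3
L_3(3) = (8)·(5)·(4)·(-2)/[(9)·(6)·(5)·(-1)] = 32/27
L_4(3) = (8)·(5)·(4)·(-1)/[(10)·(7)·(6)·(1)] = -8/21
Sum: 2334·(1/27) + 63·(-32/63) + 6·(2/3) + 1191·(32/27) + 2814·(-8/21) = 398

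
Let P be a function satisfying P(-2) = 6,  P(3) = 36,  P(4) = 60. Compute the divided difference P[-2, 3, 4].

P[-2,3] = (36 - 6) / (3 - (-2)) = 6
P[3,4] = (60 - 36) / (4 - 3) = 24
P[-2,3,4] = (24 - 6) / (4 - (-2)) = 3

3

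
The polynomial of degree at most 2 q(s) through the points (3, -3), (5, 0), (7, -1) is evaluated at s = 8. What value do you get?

-3

Using Newton's divided-difference form:
q[3,5] = (0 - (-3)) / (5 - 3) = 3/2
q[5,7] = (-1 - 0) / (7 - 5) = -1/2
q[3,5,7] = (-1/2 - 3/2) / (7 - 3) = -1/2
q(8) = -3 + (3/2)·(5) + (-1/2)·(5)·(3) = -3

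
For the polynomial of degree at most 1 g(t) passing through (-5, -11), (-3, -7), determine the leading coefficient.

The leading coefficient equals the top divided difference g[-5,-3].
g[-5,-3] = (-7 - (-11)) / (-3 - (-5)) = 2

2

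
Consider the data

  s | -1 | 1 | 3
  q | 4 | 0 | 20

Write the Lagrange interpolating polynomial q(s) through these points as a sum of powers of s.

Build the Lagrange basis polynomials:
L_0(s) = (s - 1)(s - 3) / [8] = (1/8)s^2 - (1/2)s + 3/8
L_1(s) = (s + 1)(s - 3) / [-4] = -(1/4)s^2 + (1/2)s + 3/4
L_2(s) = (s + 1)(s - 1) / [8] = (1/8)s^2 - 1/8
q(s) = 4·L_0 + 0·L_1 + 20·L_2
  4·L_0(s) = (1/2)s^2 - 2s + 3/2
  0·L_1(s) = 0
  20·L_2(s) = (5/2)s^2 - 5/2
Adding term by term: 3s^2 - 2s - 1

q(s) = 3s^2 - 2s - 1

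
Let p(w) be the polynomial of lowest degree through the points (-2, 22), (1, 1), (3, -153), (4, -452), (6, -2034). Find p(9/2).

-11205/16

Using Newton's divided-difference form:
p[-2,1] = (1 - 22) / (1 - (-2)) = -7
p[1,3] = (-153 - 1) / (3 - 1) = -77
p[3,4] = (-452 - (-153)) / (4 - 3) = -299
p[4,6] = (-2034 - (-452)) / (6 - 4) = -791
p[-2,1,3] = (-77 - (-7)) / (3 - (-2)) = -14
p[1,3,4] = (-299 - (-77)) / (4 - 1) = -74
p[3,4,6] = (-791 - (-299)) / (6 - 3) = -164
p[-2,1,3,4] = (-74 - (-14)) / (4 - (-2)) = -10
p[1,3,4,6] = (-164 - (-74)) / (6 - 1) = -18
p[-2,1,3,4,6] = (-18 - (-10)) / (6 - (-2)) = -1
p(9/2) = 22 + (-7)·(13/2) + (-14)·(13/2)·(7/2) + (-10)·(13/2)·(7/2)·(3/2) + (-1)·(13/2)·(7/2)·(3/2)·(1/2) = -11205/16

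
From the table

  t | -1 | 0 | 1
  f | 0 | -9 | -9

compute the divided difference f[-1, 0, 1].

f[-1,0] = (-9 - 0) / (0 - (-1)) = -9
f[0,1] = (-9 - (-9)) / (1 - 0) = 0
f[-1,0,1] = (0 - (-9)) / (1 - (-1)) = 9/2

9/2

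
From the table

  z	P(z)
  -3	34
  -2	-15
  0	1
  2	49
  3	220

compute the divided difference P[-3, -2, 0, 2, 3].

2

P[-3,-2] = (-15 - 34) / (-2 - (-3)) = -49
P[-2,0] = (1 - (-15)) / (0 - (-2)) = 8
P[0,2] = (49 - 1) / (2 - 0) = 24
P[2,3] = (220 - 49) / (3 - 2) = 171
P[-3,-2,0] = (8 - (-49)) / (0 - (-3)) = 19
P[-2,0,2] = (24 - 8) / (2 - (-2)) = 4
P[0,2,3] = (171 - 24) / (3 - 0) = 49
P[-3,-2,0,2] = (4 - 19) / (2 - (-3)) = -3
P[-2,0,2,3] = (49 - 4) / (3 - (-2)) = 9
P[-3,-2,0,2,3] = (9 - (-3)) / (3 - (-3)) = 2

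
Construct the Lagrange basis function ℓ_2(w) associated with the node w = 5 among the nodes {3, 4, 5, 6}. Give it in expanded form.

ℓ_2(w) = (w - 3)(w - 4)(w - 6) / [(2)·(1)·(-1)]
       = (w^3 - 13w^2 + 54w - 72) / (-2)

ℓ_2(w) = -(1/2)w^3 + (13/2)w^2 - 27w + 36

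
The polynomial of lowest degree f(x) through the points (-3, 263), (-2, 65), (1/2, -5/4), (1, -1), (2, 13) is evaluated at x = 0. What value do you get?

L_0(0) = (2)·(-1/2)·(-1)·(-2)/[(-1)·(-7/2)·(-4)·(-5)] = -1/35
L_1(0) = (3)·(-1/2)·(-1)·(-2)/[(1)·(-5/2)·(-3)·(-4)] = 1/10
L_2(0) = (3)·(2)·(-1)·(-2)/[(7/2)·(5/2)·(-1/2)·(-3/2)] = 64/35
L_3(0) = (3)·(2)·(-1/2)·(-2)/[(4)·(3)·(1/2)·(-1)] = -1
L_4(0) = (3)·(2)·(-1/2)·(-1)/[(5)·(4)·(3/2)·(1)] = 1/10
Sum: 263·(-1/35) + 65·(1/10) + (-5/4)·(64/35) + (-1)·(-1) + 13·(1/10) = -1

-1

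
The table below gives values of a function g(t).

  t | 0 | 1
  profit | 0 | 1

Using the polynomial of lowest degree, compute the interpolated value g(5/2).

L_0(5/2) = (3/2)/[(-1)] = -3/2
L_1(5/2) = (5/2)/[(1)] = 5/2
Sum: 0 + 1·(5/2) = 5/2

5/2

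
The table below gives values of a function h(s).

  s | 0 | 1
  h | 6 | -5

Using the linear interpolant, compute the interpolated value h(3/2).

Evaluate each Lagrange basis at s = 3/2:
L_0(3/2) = (1/2)/[(-1)] = -1/2
L_1(3/2) = (3/2)/[(1)] = 3/2
Sum: 6·(-1/2) + (-5)·(3/2) = -21/2

-21/2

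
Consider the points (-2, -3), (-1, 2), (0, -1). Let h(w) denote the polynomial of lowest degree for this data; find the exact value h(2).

L_0(2) = (3)·(2)/[(-1)·(-2)] = 3
L_1(2) = (4)·(2)/[(1)·(-1)] = -8
L_2(2) = (4)·(3)/[(2)·(1)] = 6
Sum: (-3)·(3) + 2·(-8) + (-1)·(6) = -31

-31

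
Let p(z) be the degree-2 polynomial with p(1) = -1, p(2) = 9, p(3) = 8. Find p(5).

-27

L_0(5) = (3)·(2)/[(-1)·(-2)] = 3
L_1(5) = (4)·(2)/[(1)·(-1)] = -8
L_2(5) = (4)·(3)/[(2)·(1)] = 6
Sum: (-1)·(3) + 9·(-8) + 8·(6) = -27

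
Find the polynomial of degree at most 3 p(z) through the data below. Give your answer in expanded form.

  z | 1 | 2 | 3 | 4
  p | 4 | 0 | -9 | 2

p(z) = (25/6)z^3 - (55/2)z^2 + (148/3)z - 22

L_0(z) = (z - 2)(z - 3)(z - 4) / [-6] = -(1/6)z^3 + (3/2)z^2 - (13/3)z + 4
L_1(z) = (z - 1)(z - 3)(z - 4) / [2] = (1/2)z^3 - 4z^2 + (19/2)z - 6
L_2(z) = (z - 1)(z - 2)(z - 4) / [-2] = -(1/2)z^3 + (7/2)z^2 - 7z + 4
L_3(z) = (z - 1)(z - 2)(z - 3) / [6] = (1/6)z^3 - z^2 + (11/6)z - 1
p(z) = 4·L_0 + 0·L_1 + (-9)·L_2 + 2·L_3
  4·L_0(z) = -(2/3)z^3 + 6z^2 - (52/3)z + 16
  0·L_1(z) = 0
  (-9)·L_2(z) = (9/2)z^3 - (63/2)z^2 + 63z - 36
  2·L_3(z) = (1/3)z^3 - 2z^2 + (11/3)z - 2
Adding term by term: (25/6)z^3 - (55/2)z^2 + (148/3)z - 22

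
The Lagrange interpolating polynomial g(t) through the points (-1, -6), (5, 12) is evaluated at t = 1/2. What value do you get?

Evaluate each Lagrange basis at t = 1/2:
L_0(1/2) = (-9/2)/[(-6)] = 3/4
L_1(1/2) = (3/2)/[(6)] = 1/4
Sum: (-6)·(3/4) + 12·(1/4) = -3/2

-3/2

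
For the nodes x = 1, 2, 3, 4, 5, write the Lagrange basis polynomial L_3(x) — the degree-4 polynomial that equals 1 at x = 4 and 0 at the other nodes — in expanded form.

L_3(x) = (x - 1)(x - 2)(x - 3)(x - 5) / [(3)·(2)·(1)·(-1)]
       = (x^4 - 11x^3 + 41x^2 - 61x + 30) / (-6)

L_3(x) = -(1/6)x^4 + (11/6)x^3 - (41/6)x^2 + (61/6)x - 5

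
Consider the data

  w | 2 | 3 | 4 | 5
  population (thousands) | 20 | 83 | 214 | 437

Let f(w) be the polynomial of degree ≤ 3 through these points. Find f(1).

Evaluate each Lagrange basis at w = 1:
L_0(1) = (-2)·(-3)·(-4)/[(-1)·(-2)·(-3)] = 4
L_1(1) = (-1)·(-3)·(-4)/[(1)·(-1)·(-2)] = -6
L_2(1) = (-1)·(-2)·(-4)/[(2)·(1)·(-1)] = 4
L_3(1) = (-1)·(-2)·(-3)/[(3)·(2)·(1)] = -1
Sum: 20·(4) + 83·(-6) + 214·(4) + 437·(-1) = 1

1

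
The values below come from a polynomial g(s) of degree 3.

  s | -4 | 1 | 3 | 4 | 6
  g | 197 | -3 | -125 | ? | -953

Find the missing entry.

-291

The 4 known values determine g uniquely (degree ≤ 3).
Evaluate each Lagrange basis at s = 4:
L_0(4) = (3)·(1)·(-2)/[(-5)·(-7)·(-10)] = 3/175
L_1(4) = (8)·(1)·(-2)/[(5)·(-2)·(-5)] = -8/25
L_2(4) = (8)·(3)·(-2)/[(7)·(2)·(-3)] = 8/7
L_3(4) = (8)·(3)·(1)/[(10)·(5)·(3)] = 4/25
Sum: 197·(3/175) + (-3)·(-8/25) + (-125)·(8/7) + (-953)·(4/25) = -291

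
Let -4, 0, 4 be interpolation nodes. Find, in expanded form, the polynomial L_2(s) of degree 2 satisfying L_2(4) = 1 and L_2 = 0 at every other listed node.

L_2(s) = (1/32)s^2 + (1/8)s

L_2(s) = (s + 4)s / [(8)·(4)]
       = (s^2 + 4s) / (32)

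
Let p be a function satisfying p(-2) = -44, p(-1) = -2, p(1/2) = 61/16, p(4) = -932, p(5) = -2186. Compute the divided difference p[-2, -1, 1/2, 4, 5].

p[-2,-1] = (-2 - (-44)) / (-1 - (-2)) = 42
p[-1,1/2] = (61/16 - (-2)) / (1/2 - (-1)) = 31/8
p[1/2,4] = (-932 - 61/16) / (4 - 1/2) = -2139/8
p[4,5] = (-2186 - (-932)) / (5 - 4) = -1254
p[-2,-1,1/2] = (31/8 - 42) / (1/2 - (-2)) = -61/4
p[-1,1/2,4] = (-2139/8 - 31/8) / (4 - (-1)) = -217/4
p[1/2,4,5] = (-1254 - (-2139/8)) / (5 - 1/2) = -877/4
p[-2,-1,1/2,4] = (-217/4 - (-61/4)) / (4 - (-2)) = -13/2
p[-1,1/2,4,5] = (-877/4 - (-217/4)) / (5 - (-1)) = -55/2
p[-2,-1,1/2,4,5] = (-55/2 - (-13/2)) / (5 - (-2)) = -3

-3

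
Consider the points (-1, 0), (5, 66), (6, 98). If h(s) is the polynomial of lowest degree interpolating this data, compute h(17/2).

L_0(17/2) = (7/2)·(5/2)/[(-6)·(-7)] = 5/24
L_1(17/2) = (19/2)·(5/2)/[(6)·(-1)] = -95/24
L_2(17/2) = (19/2)·(7/2)/[(7)·(1)] = 19/4
Sum: 0 + 66·(-95/24) + 98·(19/4) = 817/4

817/4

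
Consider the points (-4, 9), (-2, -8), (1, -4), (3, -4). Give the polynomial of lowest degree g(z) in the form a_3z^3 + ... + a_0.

L_0(z) = (z + 2)(z - 1)(z - 3) / [-70] = -(1/70)z^3 + (1/35)z^2 + (1/14)z - 3/35
L_1(z) = (z + 4)(z - 1)(z - 3) / [30] = (1/30)z^3 - (13/30)z + 2/5
L_2(z) = (z + 4)(z + 2)(z - 3) / [-30] = -(1/30)z^3 - (1/10)z^2 + (1/3)z + 4/5
L_3(z) = (z + 4)(z + 2)(z - 1) / [70] = (1/70)z^3 + (1/14)z^2 + (1/35)z - 4/35
g(z) = 9·L_0 + (-8)·L_1 + (-4)·L_2 + (-4)·L_3
  9·L_0(z) = -(9/70)z^3 + (9/35)z^2 + (9/14)z - 27/35
  (-8)·L_1(z) = -(4/15)z^3 + (52/15)z - 16/5
  (-4)·L_2(z) = (2/15)z^3 + (2/5)z^2 - (4/3)z - 16/5
  (-4)·L_3(z) = -(2/35)z^3 - (2/7)z^2 - (4/35)z + 16/35
Adding term by term: -(67/210)z^3 + (13/35)z^2 + (559/210)z - 47/7

g(z) = -(67/210)z^3 + (13/35)z^2 + (559/210)z - 47/7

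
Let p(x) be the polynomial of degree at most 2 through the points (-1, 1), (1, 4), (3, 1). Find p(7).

-23

Evaluate each Lagrange basis at x = 7:
L_0(7) = (6)·(4)/[(-2)·(-4)] = 3
L_1(7) = (8)·(4)/[(2)·(-2)] = -8
L_2(7) = (8)·(6)/[(4)·(2)] = 6
Sum: 1·(3) + 4·(-8) + 1·(6) = -23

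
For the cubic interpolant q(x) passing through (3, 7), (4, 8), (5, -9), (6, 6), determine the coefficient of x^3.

Build the Lagrange basis polynomials:
L_0(x) = (x - 4)(x - 5)(x - 6) / [-6] = -(1/6)x^3 + (5/2)x^2 - (37/3)x + 20
L_1(x) = (x - 3)(x - 5)(x - 6) / [2] = (1/2)x^3 - 7x^2 + (63/2)x - 45
L_2(x) = (x - 3)(x - 4)(x - 6) / [-2] = -(1/2)x^3 + (13/2)x^2 - 27x + 36
L_3(x) = (x - 3)(x - 4)(x - 5) / [6] = (1/6)x^3 - 2x^2 + (47/6)x - 10
q(x) = 7·L_0 + 8·L_1 + (-9)·L_2 + 6·L_3
Only the coefficient of x^3 is needed; take it from each L_i and combine:
7·(-1/6) + 8·(1/2) + (-9)·(-1/2) + 6·(1/6) = 25/3

25/3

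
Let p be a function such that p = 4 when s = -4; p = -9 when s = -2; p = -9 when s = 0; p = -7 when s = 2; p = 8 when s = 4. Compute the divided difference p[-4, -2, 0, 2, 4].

11/192

p[-4,-2] = (-9 - 4) / (-2 - (-4)) = -13/2
p[-2,0] = (-9 - (-9)) / (0 - (-2)) = 0
p[0,2] = (-7 - (-9)) / (2 - 0) = 1
p[2,4] = (8 - (-7)) / (4 - 2) = 15/2
p[-4,-2,0] = (0 - (-13/2)) / (0 - (-4)) = 13/8
p[-2,0,2] = (1 - 0) / (2 - (-2)) = 1/4
p[0,2,4] = (15/2 - 1) / (4 - 0) = 13/8
p[-4,-2,0,2] = (1/4 - 13/8) / (2 - (-4)) = -11/48
p[-2,0,2,4] = (13/8 - 1/4) / (4 - (-2)) = 11/48
p[-4,-2,0,2,4] = (11/48 - (-11/48)) / (4 - (-4)) = 11/192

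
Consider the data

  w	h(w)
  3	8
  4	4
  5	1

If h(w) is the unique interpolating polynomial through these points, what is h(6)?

Using Newton's divided-difference form:
h[3,4] = (4 - 8) / (4 - 3) = -4
h[4,5] = (1 - 4) / (5 - 4) = -3
h[3,4,5] = (-3 - (-4)) / (5 - 3) = 1/2
h(6) = 8 + (-4)·(3) + (1/2)·(3)·(2) = -1

-1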